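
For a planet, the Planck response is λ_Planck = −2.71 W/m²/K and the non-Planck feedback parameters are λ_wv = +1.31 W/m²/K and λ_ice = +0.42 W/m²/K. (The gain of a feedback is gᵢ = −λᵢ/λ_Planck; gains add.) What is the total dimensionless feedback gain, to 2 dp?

0.64

Convert to gains: g_wv = 1.31/2.71 = 0.4834; g_ice = 0.42/2.71 = 0.155.
Total gain g = 0.6384.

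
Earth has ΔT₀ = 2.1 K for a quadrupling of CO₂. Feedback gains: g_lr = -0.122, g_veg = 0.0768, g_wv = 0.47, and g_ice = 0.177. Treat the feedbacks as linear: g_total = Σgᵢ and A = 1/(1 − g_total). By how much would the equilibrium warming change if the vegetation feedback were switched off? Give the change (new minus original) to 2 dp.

Original: g = 0.6018, ΔT = 2.1/(1−0.6018) = 5.2737 K.
Without vegetation: g' = 0.525, ΔT' = 2.1/(1−0.525) = 4.4211 K.
Change = 4.4211 − 5.2737 = -0.85 K.

-0.85 K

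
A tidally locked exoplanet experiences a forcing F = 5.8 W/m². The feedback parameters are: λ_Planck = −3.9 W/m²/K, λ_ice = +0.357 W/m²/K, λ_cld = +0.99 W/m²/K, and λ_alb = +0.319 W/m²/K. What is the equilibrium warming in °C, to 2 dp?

2.60 °C

Net feedback parameter λ = (−3.9) + (+0.357) + (+0.99) + (+0.319) = -2.234 W/m²/K.
ΔT = −F/λ = −5.8/(-2.234) = 2.60 °C.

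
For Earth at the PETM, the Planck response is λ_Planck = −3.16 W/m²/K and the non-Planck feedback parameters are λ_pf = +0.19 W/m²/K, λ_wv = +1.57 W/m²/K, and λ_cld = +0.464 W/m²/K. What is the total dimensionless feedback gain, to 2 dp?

Convert to gains: g_pf = 0.19/3.16 = 0.06013; g_wv = 1.57/3.16 = 0.4968; g_cld = 0.464/3.16 = 0.1468.
Total gain g = 0.70373.

0.70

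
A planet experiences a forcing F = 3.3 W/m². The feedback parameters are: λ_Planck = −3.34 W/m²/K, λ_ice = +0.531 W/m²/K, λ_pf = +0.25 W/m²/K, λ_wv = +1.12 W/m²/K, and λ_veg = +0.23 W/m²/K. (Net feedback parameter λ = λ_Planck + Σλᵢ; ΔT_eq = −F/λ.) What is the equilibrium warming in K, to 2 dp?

2.73 K

Net feedback parameter λ = (−3.34) + (+0.531) + (+0.25) + (+1.12) + (+0.23) = -1.209 W/m²/K.
ΔT = −F/λ = −3.3/(-1.209) = 2.73 K.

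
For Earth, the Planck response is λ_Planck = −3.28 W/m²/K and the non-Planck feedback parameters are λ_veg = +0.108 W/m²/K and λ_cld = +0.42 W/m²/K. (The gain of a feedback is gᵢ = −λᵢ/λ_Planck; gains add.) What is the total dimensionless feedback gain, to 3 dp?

Convert to gains: g_veg = 0.108/3.28 = 0.03293; g_cld = 0.42/3.28 = 0.128.
Total gain g = 0.16093.

0.161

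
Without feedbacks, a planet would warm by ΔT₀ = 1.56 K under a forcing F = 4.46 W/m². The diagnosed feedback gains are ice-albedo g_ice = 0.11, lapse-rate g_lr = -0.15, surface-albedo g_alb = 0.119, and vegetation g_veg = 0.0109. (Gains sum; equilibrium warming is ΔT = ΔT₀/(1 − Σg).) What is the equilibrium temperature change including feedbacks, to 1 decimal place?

1.7 K

Total gain g = 0.11 − 0.15 + 0.119 + 0.0109 = 0.0899.
Amplification A = 1/(1 − 0.0899) = 1.099.
ΔT = 1.56 × 1.099 = 1.7 K.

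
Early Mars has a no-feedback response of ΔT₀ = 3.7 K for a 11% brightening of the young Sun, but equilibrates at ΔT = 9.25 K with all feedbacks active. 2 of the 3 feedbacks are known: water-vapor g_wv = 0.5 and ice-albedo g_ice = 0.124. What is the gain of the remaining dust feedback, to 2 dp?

-0.02

Amplification A = ΔT/ΔT₀ = 9.25/3.7 = 2.5.
Total gain g = 1 − 1/A = 1 − 1/2.5 = 0.6.
Known gains sum to 0.5 + 0.124 = 0.624.
g_dust = 0.6 − 0.624 = -0.02.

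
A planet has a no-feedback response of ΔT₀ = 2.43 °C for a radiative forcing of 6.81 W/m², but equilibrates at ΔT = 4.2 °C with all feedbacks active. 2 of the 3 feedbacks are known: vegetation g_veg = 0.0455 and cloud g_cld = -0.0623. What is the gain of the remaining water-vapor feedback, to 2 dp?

0.44

Amplification A = ΔT/ΔT₀ = 4.2/2.43 = 1.728.
Total gain g = 1 − 1/A = 1 − 1/1.728 = 0.4213.
Known gains sum to 0.0455 − 0.0623 = -0.0168.
g_wv = 0.4213 + 0.0168 = 0.44.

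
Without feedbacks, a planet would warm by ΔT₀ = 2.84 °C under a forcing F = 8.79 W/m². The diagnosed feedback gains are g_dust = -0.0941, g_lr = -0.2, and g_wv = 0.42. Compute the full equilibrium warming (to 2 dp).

3.25 °C

Total gain g = -0.0941 − 0.2 + 0.42 = 0.1259.
Amplification A = 1/(1 − 0.1259) = 1.144.
ΔT = 2.84 × 1.144 = 3.25 °C.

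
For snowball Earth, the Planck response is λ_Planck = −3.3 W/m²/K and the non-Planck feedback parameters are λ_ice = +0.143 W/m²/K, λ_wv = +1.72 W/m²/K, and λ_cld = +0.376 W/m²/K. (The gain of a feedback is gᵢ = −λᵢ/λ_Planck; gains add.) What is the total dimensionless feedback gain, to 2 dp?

Convert to gains: g_ice = 0.143/3.3 = 0.04333; g_wv = 1.72/3.3 = 0.5212; g_cld = 0.376/3.3 = 0.1139.
Total gain g = 0.67843.

0.68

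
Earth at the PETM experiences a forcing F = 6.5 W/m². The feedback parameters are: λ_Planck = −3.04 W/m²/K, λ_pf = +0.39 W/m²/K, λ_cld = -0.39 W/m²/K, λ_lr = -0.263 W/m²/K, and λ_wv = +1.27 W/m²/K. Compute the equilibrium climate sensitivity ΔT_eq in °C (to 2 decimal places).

3.20 °C

Net feedback parameter λ = (−3.04) + (+0.39) + (-0.39) + (-0.263) + (+1.27) = -2.033 W/m²/K.
ΔT = −F/λ = −6.5/(-2.033) = 3.20 °C.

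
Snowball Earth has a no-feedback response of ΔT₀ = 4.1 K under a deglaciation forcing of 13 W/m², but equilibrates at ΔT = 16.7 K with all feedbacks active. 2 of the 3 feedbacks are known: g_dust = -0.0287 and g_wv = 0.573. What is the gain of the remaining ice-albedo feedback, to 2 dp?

Amplification A = ΔT/ΔT₀ = 16.7/4.1 = 4.073.
Total gain g = 1 − 1/A = 1 − 1/4.073 = 0.7545.
Known gains sum to -0.0287 + 0.573 = 0.5443.
g_ice = 0.7545 − 0.5443 = 0.21.

0.21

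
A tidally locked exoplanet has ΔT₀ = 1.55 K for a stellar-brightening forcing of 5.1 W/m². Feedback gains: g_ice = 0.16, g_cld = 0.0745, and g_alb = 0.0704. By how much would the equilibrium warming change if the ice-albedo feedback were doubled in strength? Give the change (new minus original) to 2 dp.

Original: g = 0.3049, ΔT = 1.55/(1−0.3049) = 2.2299 K.
With doubled ice-albedo: g' = 0.4649, ΔT' = 1.55/(1−0.4649) = 2.8967 K.
Change = 2.8967 − 2.2299 = 0.67 K.

0.67 K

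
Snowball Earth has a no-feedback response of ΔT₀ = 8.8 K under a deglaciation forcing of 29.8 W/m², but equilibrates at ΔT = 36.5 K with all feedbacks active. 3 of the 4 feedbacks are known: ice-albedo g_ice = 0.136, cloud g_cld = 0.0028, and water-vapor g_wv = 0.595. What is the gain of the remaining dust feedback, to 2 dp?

0.03

Amplification A = ΔT/ΔT₀ = 36.5/8.8 = 4.148.
Total gain g = 1 − 1/A = 1 − 1/4.148 = 0.7589.
Known gains sum to 0.136 + 0.0028 + 0.595 = 0.7338.
g_dust = 0.7589 − 0.7338 = 0.03.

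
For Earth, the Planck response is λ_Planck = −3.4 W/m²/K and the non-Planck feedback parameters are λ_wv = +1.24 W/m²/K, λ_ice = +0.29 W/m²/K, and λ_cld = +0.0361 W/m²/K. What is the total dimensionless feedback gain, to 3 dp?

Convert to gains: g_wv = 1.24/3.4 = 0.3647; g_ice = 0.29/3.4 = 0.08529; g_cld = 0.0361/3.4 = 0.01062.
Total gain g = 0.46061.

0.461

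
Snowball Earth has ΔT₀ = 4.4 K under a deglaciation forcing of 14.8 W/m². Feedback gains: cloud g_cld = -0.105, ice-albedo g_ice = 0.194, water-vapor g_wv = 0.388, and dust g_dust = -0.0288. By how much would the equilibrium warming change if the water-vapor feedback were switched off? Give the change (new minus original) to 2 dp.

Original: g = 0.4482, ΔT = 4.4/(1−0.4482) = 7.9739 K.
Without water-vapor: g' = 0.0602, ΔT' = 4.4/(1−0.0602) = 4.6818 K.
Change = 4.6818 − 7.9739 = -3.29 K.

-3.29 K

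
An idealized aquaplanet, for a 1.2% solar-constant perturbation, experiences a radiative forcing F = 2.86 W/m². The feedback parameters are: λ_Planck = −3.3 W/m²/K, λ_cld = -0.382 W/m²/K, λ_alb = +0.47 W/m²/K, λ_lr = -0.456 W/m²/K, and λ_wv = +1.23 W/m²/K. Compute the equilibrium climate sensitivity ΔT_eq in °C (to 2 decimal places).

Net feedback parameter λ = (−3.3) + (-0.382) + (+0.47) + (-0.456) + (+1.23) = -2.438 W/m²/K.
ΔT = −F/λ = −2.86/(-2.438) = 1.17 °C.

1.17 °C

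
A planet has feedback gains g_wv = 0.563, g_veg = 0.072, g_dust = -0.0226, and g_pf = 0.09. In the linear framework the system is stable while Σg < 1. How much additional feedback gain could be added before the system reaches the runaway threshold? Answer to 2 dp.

Current total gain = 0.563 + 0.072 − 0.0226 + 0.09 = 0.7024.
Margin to runaway = 1 − 0.7024 = 0.30.

0.30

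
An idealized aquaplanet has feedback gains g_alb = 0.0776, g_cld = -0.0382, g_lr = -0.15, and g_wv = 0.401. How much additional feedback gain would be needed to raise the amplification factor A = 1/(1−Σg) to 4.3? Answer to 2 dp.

0.48

Current total gain = 0.2904.
Target gain for A = 4.3: g* = 1 − 1/4.3 = 0.7674.
Additional gain needed = 0.7674 − 0.2904 = 0.48.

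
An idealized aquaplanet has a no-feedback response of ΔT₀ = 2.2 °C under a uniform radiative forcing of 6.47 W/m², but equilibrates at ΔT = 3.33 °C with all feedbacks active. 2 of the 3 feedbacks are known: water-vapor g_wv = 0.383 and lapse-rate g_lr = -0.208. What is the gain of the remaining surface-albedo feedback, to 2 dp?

Amplification A = ΔT/ΔT₀ = 3.33/2.2 = 1.514.
Total gain g = 1 − 1/A = 1 − 1/1.514 = 0.3395.
Known gains sum to 0.383 − 0.208 = 0.175.
g_alb = 0.3395 − 0.175 = 0.16.

0.16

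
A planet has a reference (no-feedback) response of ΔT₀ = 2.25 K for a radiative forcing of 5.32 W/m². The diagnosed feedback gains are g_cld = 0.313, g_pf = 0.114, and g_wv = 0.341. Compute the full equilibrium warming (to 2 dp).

9.70 K

Total gain g = 0.313 + 0.114 + 0.341 = 0.768.
Amplification A = 1/(1 − 0.768) = 4.31.
ΔT = 2.25 × 4.31 = 9.70 K.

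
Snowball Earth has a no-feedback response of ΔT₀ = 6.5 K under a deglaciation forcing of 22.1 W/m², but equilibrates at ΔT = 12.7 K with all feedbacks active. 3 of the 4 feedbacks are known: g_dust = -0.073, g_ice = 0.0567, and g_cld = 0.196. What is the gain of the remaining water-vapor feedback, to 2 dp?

0.31

Amplification A = ΔT/ΔT₀ = 12.7/6.5 = 1.954.
Total gain g = 1 − 1/A = 1 − 1/1.954 = 0.4882.
Known gains sum to -0.073 + 0.0567 + 0.196 = 0.1797.
g_wv = 0.4882 − 0.1797 = 0.31.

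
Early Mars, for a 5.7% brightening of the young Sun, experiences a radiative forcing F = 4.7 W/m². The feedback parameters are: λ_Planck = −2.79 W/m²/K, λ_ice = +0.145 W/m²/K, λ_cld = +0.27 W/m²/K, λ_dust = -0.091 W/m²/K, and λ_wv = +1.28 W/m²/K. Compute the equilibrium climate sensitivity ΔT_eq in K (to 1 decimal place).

Net feedback parameter λ = (−2.79) + (+0.145) + (+0.27) + (-0.091) + (+1.28) = -1.186 W/m²/K.
ΔT = −F/λ = −4.7/(-1.186) = 4.0 K.

4.0 K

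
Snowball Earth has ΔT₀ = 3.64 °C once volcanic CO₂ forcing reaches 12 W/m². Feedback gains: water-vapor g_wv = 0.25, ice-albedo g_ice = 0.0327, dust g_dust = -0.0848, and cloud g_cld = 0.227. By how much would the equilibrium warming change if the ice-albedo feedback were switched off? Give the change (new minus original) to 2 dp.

Original: g = 0.4249, ΔT = 3.64/(1−0.4249) = 6.3293 °C.
Without ice-albedo: g' = 0.3922, ΔT' = 3.64/(1−0.3922) = 5.9888 °C.
Change = 5.9888 − 6.3293 = -0.34 °C.

-0.34 °C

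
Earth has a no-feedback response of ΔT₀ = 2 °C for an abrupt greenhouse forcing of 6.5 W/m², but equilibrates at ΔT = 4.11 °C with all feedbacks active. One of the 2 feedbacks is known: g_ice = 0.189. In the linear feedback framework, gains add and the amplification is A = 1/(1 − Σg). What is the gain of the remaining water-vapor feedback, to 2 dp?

Amplification A = ΔT/ΔT₀ = 4.11/2 = 2.055.
Total gain g = 1 − 1/A = 1 − 1/2.055 = 0.5134.
The known gain is 0.189.
g_wv = 0.5134 − 0.189 = 0.32.

0.32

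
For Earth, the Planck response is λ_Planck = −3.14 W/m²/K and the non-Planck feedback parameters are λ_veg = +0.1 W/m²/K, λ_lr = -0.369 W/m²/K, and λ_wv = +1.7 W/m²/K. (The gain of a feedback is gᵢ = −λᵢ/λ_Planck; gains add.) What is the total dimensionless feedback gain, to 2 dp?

Convert to gains: g_veg = 0.1/3.14 = 0.03185; g_lr = -0.369/3.14 = -0.1175; g_wv = 1.7/3.14 = 0.5414.
Total gain g = 0.45575.

0.46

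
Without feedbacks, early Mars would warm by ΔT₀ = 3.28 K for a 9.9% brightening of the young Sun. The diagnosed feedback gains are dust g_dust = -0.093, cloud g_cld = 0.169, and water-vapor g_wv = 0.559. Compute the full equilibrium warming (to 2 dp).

8.99 K

Total gain g = -0.093 + 0.169 + 0.559 = 0.635.
Amplification A = 1/(1 − 0.635) = 2.74.
ΔT = 3.28 × 2.74 = 8.99 K.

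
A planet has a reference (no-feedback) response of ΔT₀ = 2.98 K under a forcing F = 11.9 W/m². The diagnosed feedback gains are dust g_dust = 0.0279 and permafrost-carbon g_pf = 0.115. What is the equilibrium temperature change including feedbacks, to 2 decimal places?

3.48 K

Total gain g = 0.0279 + 0.115 = 0.1429.
Amplification A = 1/(1 − 0.1429) = 1.167.
ΔT = 2.98 × 1.167 = 3.48 K.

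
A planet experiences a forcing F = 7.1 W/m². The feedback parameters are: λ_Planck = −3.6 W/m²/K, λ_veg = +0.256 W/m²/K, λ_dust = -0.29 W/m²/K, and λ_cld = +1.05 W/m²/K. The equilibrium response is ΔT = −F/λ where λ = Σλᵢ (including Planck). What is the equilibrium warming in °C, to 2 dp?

2.75 °C

Net feedback parameter λ = (−3.6) + (+0.256) + (-0.29) + (+1.05) = -2.584 W/m²/K.
ΔT = −F/λ = −7.1/(-2.584) = 2.75 °C.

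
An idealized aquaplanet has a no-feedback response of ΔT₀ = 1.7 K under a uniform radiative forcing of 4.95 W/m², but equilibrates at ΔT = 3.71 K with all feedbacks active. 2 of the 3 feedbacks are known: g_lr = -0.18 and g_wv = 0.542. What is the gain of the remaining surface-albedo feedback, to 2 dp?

0.18

Amplification A = ΔT/ΔT₀ = 3.71/1.7 = 2.182.
Total gain g = 1 − 1/A = 1 − 1/2.182 = 0.5417.
Known gains sum to -0.18 + 0.542 = 0.362.
g_alb = 0.5417 − 0.362 = 0.18.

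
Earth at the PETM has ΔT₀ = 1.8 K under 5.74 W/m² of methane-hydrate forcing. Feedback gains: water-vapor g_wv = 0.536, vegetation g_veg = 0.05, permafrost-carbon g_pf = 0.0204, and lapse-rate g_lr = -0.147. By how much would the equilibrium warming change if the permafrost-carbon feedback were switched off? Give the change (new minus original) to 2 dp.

Original: g = 0.4594, ΔT = 1.8/(1−0.4594) = 3.3296 K.
Without permafrost-carbon: g' = 0.439, ΔT' = 1.8/(1−0.439) = 3.2086 K.
Change = 3.2086 − 3.3296 = -0.12 K.

-0.12 K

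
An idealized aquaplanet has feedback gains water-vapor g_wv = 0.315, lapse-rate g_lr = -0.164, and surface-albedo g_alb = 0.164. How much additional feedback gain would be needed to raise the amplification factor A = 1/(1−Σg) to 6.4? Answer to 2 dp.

Current total gain = 0.315.
Target gain for A = 6.4: g* = 1 − 1/6.4 = 0.8438.
Additional gain needed = 0.8438 − 0.315 = 0.53.

0.53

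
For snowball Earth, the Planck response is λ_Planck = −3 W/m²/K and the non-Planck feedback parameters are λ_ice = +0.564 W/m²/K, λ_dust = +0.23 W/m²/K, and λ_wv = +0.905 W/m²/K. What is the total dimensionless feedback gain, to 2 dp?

Convert to gains: g_ice = 0.564/3 = 0.188; g_dust = 0.23/3 = 0.07667; g_wv = 0.905/3 = 0.3017.
Total gain g = 0.56637.

0.57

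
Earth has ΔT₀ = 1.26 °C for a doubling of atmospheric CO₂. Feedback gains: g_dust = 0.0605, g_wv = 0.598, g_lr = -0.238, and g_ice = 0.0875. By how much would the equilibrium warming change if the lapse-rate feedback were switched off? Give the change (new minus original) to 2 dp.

2.40 °C

Original: g = 0.508, ΔT = 1.26/(1−0.508) = 2.5610 °C.
Without lapse-rate: g' = 0.746, ΔT' = 1.26/(1−0.746) = 4.9606 °C.
Change = 4.9606 − 2.5610 = 2.40 °C.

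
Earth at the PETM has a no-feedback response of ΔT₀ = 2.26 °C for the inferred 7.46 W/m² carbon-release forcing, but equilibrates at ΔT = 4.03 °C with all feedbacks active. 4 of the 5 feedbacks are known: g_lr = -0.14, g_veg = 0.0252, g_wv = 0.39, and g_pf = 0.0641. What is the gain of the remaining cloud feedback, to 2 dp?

0.10

Amplification A = ΔT/ΔT₀ = 4.03/2.26 = 1.783.
Total gain g = 1 − 1/A = 1 − 1/1.783 = 0.4391.
Known gains sum to -0.14 + 0.0252 + 0.39 + 0.0641 = 0.3393.
g_cld = 0.4391 − 0.3393 = 0.10.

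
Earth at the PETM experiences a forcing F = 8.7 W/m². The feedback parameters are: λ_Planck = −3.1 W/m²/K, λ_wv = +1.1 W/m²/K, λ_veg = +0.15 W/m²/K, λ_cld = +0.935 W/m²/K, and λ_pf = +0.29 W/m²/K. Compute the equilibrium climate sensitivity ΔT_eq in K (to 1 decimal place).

13.9 K

Net feedback parameter λ = (−3.1) + (+1.1) + (+0.15) + (+0.935) + (+0.29) = -0.625 W/m²/K.
ΔT = −F/λ = −8.7/(-0.625) = 13.9 K.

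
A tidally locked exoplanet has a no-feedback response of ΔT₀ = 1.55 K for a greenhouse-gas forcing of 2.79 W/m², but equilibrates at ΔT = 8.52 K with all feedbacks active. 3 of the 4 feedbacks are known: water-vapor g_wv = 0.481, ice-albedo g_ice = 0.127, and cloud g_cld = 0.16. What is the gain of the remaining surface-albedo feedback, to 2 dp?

Amplification A = ΔT/ΔT₀ = 8.52/1.55 = 5.497.
Total gain g = 1 − 1/A = 1 − 1/5.497 = 0.8181.
Known gains sum to 0.481 + 0.127 + 0.16 = 0.768.
g_alb = 0.8181 − 0.768 = 0.05.

0.05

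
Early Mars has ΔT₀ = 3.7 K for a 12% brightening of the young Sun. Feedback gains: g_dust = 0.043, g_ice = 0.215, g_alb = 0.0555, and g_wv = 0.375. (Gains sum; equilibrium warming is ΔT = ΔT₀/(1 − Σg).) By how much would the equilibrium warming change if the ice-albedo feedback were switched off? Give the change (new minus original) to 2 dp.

Original: g = 0.6885, ΔT = 3.7/(1−0.6885) = 11.8780 K.
Without ice-albedo: g' = 0.4735, ΔT' = 3.7/(1−0.4735) = 7.0275 K.
Change = 7.0275 − 11.8780 = -4.85 K.

-4.85 K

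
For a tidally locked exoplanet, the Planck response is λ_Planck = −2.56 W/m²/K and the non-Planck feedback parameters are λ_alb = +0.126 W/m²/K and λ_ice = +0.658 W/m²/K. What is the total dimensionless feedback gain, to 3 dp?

0.306

Convert to gains: g_alb = 0.126/2.56 = 0.04922; g_ice = 0.658/2.56 = 0.257.
Total gain g = 0.30622.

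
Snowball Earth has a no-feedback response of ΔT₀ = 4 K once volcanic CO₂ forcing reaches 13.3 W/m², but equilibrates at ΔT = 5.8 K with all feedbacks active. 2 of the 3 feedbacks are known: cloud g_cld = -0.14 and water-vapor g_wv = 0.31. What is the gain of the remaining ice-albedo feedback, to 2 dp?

Amplification A = ΔT/ΔT₀ = 5.8/4 = 1.45.
Total gain g = 1 − 1/A = 1 − 1/1.45 = 0.3103.
Known gains sum to -0.14 + 0.31 = 0.17.
g_ice = 0.3103 − 0.17 = 0.14.

0.14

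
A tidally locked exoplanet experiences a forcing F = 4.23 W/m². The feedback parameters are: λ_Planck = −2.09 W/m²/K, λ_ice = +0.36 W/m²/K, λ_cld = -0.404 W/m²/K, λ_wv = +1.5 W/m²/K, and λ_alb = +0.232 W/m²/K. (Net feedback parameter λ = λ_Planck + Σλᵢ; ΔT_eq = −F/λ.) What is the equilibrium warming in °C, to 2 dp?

Net feedback parameter λ = (−2.09) + (+0.36) + (-0.404) + (+1.5) + (+0.232) = -0.402 W/m²/K.
ΔT = −F/λ = −4.23/(-0.402) = 10.52 °C.

10.52 °C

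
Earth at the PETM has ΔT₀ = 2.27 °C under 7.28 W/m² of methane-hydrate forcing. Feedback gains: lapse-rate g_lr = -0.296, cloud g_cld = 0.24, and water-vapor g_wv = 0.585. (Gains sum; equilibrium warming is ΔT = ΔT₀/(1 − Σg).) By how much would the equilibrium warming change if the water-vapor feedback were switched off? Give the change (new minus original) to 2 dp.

Original: g = 0.529, ΔT = 2.27/(1−0.529) = 4.8195 °C.
Without water-vapor: g' = -0.056, ΔT' = 2.27/(1+0.056) = 2.1496 °C.
Change = 2.1496 − 4.8195 = -2.67 °C.

-2.67 °C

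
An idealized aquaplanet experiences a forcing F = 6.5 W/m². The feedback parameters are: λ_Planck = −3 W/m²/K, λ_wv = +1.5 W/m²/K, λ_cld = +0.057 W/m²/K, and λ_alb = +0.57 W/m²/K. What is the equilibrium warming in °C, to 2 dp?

Net feedback parameter λ = (−3) + (+1.5) + (+0.057) + (+0.57) = -0.873 W/m²/K.
ΔT = −F/λ = −6.5/(-0.873) = 7.45 °C.

7.45 °C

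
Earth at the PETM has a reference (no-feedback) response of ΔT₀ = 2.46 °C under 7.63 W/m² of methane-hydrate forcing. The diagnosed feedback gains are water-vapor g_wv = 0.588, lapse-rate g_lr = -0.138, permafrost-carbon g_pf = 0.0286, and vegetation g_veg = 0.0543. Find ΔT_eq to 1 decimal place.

5.3 °C

Total gain g = 0.588 − 0.138 + 0.0286 + 0.0543 = 0.5329.
Amplification A = 1/(1 − 0.5329) = 2.141.
ΔT = 2.46 × 2.141 = 5.3 °C.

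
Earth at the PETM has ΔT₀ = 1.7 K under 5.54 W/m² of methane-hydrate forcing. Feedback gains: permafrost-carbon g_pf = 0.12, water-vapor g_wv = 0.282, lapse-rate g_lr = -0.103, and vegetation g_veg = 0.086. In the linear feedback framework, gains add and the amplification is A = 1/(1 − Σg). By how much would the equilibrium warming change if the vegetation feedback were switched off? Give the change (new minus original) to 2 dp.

Original: g = 0.385, ΔT = 1.7/(1−0.385) = 2.7642 K.
Without vegetation: g' = 0.299, ΔT' = 1.7/(1−0.299) = 2.4251 K.
Change = 2.4251 − 2.7642 = -0.34 K.

-0.34 K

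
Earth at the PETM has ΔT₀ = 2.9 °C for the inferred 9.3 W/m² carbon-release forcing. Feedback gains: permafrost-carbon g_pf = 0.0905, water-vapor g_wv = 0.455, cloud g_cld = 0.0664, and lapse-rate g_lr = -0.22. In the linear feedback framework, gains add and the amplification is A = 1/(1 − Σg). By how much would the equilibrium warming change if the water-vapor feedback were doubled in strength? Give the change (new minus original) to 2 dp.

14.17 °C

Original: g = 0.3919, ΔT = 2.9/(1−0.3919) = 4.7690 °C.
With doubled water-vapor: g' = 0.8469, ΔT' = 2.9/(1−0.8469) = 18.9419 °C.
Change = 18.9419 − 4.7690 = 14.17 °C.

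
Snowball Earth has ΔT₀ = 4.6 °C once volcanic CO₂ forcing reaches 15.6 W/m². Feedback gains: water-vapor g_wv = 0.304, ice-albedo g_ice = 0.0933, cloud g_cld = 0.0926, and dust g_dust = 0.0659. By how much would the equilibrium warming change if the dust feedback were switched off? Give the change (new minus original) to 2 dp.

Original: g = 0.5558, ΔT = 4.6/(1−0.5558) = 10.3557 °C.
Without dust: g' = 0.4899, ΔT' = 4.6/(1−0.4899) = 9.0178 °C.
Change = 9.0178 − 10.3557 = -1.34 °C.

-1.34 °C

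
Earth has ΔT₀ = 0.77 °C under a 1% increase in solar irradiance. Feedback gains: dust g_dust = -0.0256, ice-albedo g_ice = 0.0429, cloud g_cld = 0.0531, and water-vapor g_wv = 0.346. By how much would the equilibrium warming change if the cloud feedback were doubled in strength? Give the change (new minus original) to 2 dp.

0.13 °C

Original: g = 0.4164, ΔT = 0.77/(1−0.4164) = 1.3194 °C.
With doubled cloud: g' = 0.4695, ΔT' = 0.77/(1−0.4695) = 1.4515 °C.
Change = 1.4515 − 1.3194 = 0.13 °C.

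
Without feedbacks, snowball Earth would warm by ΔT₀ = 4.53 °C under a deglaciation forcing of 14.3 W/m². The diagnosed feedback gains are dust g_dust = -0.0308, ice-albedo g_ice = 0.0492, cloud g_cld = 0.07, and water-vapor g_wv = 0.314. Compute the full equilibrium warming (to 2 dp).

7.58 °C

Total gain g = -0.0308 + 0.0492 + 0.07 + 0.314 = 0.4024.
Amplification A = 1/(1 − 0.4024) = 1.673.
ΔT = 4.53 × 1.673 = 7.58 °C.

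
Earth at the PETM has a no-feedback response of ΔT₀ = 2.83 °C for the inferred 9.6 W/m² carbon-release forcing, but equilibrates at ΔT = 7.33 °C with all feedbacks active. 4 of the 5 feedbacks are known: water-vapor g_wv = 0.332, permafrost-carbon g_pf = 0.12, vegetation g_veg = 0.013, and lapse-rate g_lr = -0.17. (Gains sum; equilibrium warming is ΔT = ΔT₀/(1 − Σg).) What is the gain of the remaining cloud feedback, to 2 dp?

Amplification A = ΔT/ΔT₀ = 7.33/2.83 = 2.59.
Total gain g = 1 − 1/A = 1 − 1/2.59 = 0.6139.
Known gains sum to 0.332 + 0.12 + 0.013 − 0.17 = 0.295.
g_cld = 0.6139 − 0.295 = 0.32.

0.32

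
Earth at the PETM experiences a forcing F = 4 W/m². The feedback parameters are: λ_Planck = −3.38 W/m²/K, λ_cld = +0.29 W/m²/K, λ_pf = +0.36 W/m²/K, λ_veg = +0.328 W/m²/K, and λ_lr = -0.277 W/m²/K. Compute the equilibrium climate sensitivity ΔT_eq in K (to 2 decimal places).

Net feedback parameter λ = (−3.38) + (+0.29) + (+0.36) + (+0.328) + (-0.277) = -2.679 W/m²/K.
ΔT = −F/λ = −4/(-2.679) = 1.49 K.

1.49 K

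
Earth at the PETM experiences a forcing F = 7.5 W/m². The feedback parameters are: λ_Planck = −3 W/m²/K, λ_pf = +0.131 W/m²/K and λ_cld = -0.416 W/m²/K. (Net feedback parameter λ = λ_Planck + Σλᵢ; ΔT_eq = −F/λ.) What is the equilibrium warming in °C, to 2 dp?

Net feedback parameter λ = (−3) + (+0.131) + (-0.416) = -3.285 W/m²/K.
ΔT = −F/λ = −7.5/(-3.285) = 2.28 °C.

2.28 °C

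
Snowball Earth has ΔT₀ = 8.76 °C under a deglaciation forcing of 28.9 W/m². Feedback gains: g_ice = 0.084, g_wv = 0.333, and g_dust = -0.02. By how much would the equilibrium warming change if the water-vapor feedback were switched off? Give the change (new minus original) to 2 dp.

-5.17 °C

Original: g = 0.397, ΔT = 8.76/(1−0.397) = 14.5274 °C.
Without water-vapor: g' = 0.064, ΔT' = 8.76/(1−0.064) = 9.3590 °C.
Change = 9.3590 − 14.5274 = -5.17 °C.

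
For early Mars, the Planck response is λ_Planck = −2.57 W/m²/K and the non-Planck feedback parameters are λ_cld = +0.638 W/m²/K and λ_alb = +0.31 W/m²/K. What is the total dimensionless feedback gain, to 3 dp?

0.369

Convert to gains: g_cld = 0.638/2.57 = 0.2482; g_alb = 0.31/2.57 = 0.1206.
Total gain g = 0.3688.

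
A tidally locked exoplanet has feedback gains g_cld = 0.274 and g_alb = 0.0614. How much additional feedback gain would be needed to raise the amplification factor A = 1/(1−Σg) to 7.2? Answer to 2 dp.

Current total gain = 0.3354.
Target gain for A = 7.2: g* = 1 − 1/7.2 = 0.8611.
Additional gain needed = 0.8611 − 0.3354 = 0.53.

0.53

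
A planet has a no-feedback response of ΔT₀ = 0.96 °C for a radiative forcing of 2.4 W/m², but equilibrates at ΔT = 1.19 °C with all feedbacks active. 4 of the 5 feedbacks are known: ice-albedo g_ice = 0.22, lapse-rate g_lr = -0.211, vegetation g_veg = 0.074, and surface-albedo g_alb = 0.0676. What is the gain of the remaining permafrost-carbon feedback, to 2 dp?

Amplification A = ΔT/ΔT₀ = 1.19/0.96 = 1.24.
Total gain g = 1 − 1/A = 1 − 1/1.24 = 0.1935.
Known gains sum to 0.22 − 0.211 + 0.074 + 0.0676 = 0.1506.
g_pf = 0.1935 − 0.1506 = 0.04.

0.04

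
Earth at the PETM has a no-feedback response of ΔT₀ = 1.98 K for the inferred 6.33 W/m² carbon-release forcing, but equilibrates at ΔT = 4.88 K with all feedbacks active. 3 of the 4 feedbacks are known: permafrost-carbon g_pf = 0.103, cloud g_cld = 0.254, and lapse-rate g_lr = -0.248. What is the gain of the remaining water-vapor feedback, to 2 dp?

Amplification A = ΔT/ΔT₀ = 4.88/1.98 = 2.465.
Total gain g = 1 − 1/A = 1 − 1/2.465 = 0.5943.
Known gains sum to 0.103 + 0.254 − 0.248 = 0.109.
g_wv = 0.5943 − 0.109 = 0.49.

0.49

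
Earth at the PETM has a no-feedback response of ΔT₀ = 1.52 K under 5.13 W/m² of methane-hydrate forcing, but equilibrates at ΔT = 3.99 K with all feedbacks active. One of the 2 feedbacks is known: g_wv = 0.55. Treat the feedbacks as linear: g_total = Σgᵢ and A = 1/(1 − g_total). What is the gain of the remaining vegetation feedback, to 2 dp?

Amplification A = ΔT/ΔT₀ = 3.99/1.52 = 2.625.
Total gain g = 1 − 1/A = 1 − 1/2.625 = 0.619.
The known gain is 0.55.
g_veg = 0.619 − 0.55 = 0.07.

0.07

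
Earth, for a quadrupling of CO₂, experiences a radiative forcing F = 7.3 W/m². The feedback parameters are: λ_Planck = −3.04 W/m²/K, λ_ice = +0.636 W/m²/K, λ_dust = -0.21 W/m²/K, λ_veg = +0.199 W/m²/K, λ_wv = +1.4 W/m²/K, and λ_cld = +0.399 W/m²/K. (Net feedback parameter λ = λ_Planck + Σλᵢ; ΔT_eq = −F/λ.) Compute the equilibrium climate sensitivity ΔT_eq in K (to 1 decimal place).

Net feedback parameter λ = (−3.04) + (+0.636) + (-0.21) + (+0.199) + (+1.4) + (+0.399) = -0.616 W/m²/K.
ΔT = −F/λ = −7.3/(-0.616) = 11.9 K.

11.9 K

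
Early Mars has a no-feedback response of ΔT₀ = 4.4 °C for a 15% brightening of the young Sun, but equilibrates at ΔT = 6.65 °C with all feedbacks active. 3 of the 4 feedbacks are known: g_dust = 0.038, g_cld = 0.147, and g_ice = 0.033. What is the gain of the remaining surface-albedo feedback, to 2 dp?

0.12

Amplification A = ΔT/ΔT₀ = 6.65/4.4 = 1.511.
Total gain g = 1 − 1/A = 1 − 1/1.511 = 0.3382.
Known gains sum to 0.038 + 0.147 + 0.033 = 0.218.
g_alb = 0.3382 − 0.218 = 0.12.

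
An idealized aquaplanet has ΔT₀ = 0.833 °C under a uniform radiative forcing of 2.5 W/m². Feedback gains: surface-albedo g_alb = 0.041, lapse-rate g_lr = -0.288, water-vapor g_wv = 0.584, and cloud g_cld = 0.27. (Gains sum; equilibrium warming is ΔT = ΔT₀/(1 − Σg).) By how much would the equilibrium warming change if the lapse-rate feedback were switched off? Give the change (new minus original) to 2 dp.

5.81 °C

Original: g = 0.607, ΔT = 0.833/(1−0.607) = 2.1196 °C.
Without lapse-rate: g' = 0.895, ΔT' = 0.833/(1−0.895) = 7.9333 °C.
Change = 7.9333 − 2.1196 = 5.81 °C.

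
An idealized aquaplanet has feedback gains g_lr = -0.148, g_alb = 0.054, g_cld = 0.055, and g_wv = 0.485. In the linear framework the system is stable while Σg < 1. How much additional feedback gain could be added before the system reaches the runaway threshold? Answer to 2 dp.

0.55

Current total gain = -0.148 + 0.054 + 0.055 + 0.485 = 0.446.
Margin to runaway = 1 − 0.446 = 0.55.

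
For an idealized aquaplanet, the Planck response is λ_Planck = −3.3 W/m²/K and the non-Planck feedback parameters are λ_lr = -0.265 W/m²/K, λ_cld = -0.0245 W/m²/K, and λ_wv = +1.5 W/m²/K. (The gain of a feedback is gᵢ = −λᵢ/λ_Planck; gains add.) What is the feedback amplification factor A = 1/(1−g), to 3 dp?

Convert to gains: g_lr = -0.265/3.3 = -0.0803; g_cld = -0.0245/3.3 = -0.007424; g_wv = 1.5/3.3 = 0.4545.
Total gain g = 0.366776.
A = 1/(1 − 0.366776) = 1.579.

1.579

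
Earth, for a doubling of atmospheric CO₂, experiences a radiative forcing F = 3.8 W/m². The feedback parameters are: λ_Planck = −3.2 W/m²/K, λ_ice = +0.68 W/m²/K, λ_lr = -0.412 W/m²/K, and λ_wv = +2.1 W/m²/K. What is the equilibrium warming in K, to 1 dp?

Net feedback parameter λ = (−3.2) + (+0.68) + (-0.412) + (+2.1) = -0.832 W/m²/K.
ΔT = −F/λ = −3.8/(-0.832) = 4.6 K.

4.6 K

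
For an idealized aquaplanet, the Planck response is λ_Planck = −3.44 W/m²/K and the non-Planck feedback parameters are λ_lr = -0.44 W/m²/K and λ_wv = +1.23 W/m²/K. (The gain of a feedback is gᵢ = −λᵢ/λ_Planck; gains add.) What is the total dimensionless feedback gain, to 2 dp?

Convert to gains: g_lr = -0.44/3.44 = -0.1279; g_wv = 1.23/3.44 = 0.3576.
Total gain g = 0.2297.

0.23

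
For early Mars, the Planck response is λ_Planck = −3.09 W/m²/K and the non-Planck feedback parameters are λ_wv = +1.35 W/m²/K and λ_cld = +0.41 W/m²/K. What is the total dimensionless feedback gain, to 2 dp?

0.57

Convert to gains: g_wv = 1.35/3.09 = 0.4369; g_cld = 0.41/3.09 = 0.1327.
Total gain g = 0.5696.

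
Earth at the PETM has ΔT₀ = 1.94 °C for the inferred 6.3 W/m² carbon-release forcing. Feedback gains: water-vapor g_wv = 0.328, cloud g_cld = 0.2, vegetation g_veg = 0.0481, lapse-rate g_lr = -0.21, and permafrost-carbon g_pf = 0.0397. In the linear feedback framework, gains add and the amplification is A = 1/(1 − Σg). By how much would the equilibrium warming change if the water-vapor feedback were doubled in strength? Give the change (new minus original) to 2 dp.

4.02 °C

Original: g = 0.4058, ΔT = 1.94/(1−0.4058) = 3.2649 °C.
With doubled water-vapor: g' = 0.7338, ΔT' = 1.94/(1−0.7338) = 7.2878 °C.
Change = 7.2878 − 3.2649 = 4.02 °C.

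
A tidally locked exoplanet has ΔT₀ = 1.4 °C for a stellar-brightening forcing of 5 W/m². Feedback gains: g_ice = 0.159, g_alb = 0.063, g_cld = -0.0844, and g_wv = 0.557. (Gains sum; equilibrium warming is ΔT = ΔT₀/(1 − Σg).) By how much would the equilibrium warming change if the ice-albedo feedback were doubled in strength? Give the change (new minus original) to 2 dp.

Original: g = 0.6946, ΔT = 1.4/(1−0.6946) = 4.5842 °C.
With doubled ice-albedo: g' = 0.8536, ΔT' = 1.4/(1−0.8536) = 9.5628 °C.
Change = 9.5628 − 4.5842 = 4.98 °C.

4.98 °C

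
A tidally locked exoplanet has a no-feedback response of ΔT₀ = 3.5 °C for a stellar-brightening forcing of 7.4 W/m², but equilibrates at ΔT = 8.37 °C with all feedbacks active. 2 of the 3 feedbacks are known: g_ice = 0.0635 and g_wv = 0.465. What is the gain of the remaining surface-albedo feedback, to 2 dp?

Amplification A = ΔT/ΔT₀ = 8.37/3.5 = 2.391.
Total gain g = 1 − 1/A = 1 − 1/2.391 = 0.5818.
Known gains sum to 0.0635 + 0.465 = 0.5285.
g_alb = 0.5818 − 0.5285 = 0.05.

0.05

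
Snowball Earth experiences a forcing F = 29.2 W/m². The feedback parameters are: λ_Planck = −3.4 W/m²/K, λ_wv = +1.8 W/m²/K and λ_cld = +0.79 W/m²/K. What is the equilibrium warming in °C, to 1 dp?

36.0 °C

Net feedback parameter λ = (−3.4) + (+1.8) + (+0.79) = -0.81 W/m²/K.
ΔT = −F/λ = −29.2/(-0.81) = 36.0 °C.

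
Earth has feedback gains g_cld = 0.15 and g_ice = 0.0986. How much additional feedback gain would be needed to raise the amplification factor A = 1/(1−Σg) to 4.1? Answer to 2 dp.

Current total gain = 0.2486.
Target gain for A = 4.1: g* = 1 − 1/4.1 = 0.7561.
Additional gain needed = 0.7561 − 0.2486 = 0.51.

0.51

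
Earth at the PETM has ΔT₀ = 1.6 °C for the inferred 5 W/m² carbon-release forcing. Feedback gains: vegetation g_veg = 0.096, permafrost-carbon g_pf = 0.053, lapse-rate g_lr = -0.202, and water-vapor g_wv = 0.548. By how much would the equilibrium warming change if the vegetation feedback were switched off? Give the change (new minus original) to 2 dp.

Original: g = 0.495, ΔT = 1.6/(1−0.495) = 3.1683 °C.
Without vegetation: g' = 0.399, ΔT' = 1.6/(1−0.399) = 2.6622 °C.
Change = 2.6622 − 3.1683 = -0.51 °C.

-0.51 °C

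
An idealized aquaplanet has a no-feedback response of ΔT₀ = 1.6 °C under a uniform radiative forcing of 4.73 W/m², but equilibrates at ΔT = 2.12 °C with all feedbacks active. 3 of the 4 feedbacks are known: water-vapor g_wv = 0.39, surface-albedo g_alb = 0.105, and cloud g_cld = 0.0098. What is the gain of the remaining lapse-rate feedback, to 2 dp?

-0.26

Amplification A = ΔT/ΔT₀ = 2.12/1.6 = 1.325.
Total gain g = 1 − 1/A = 1 − 1/1.325 = 0.2453.
Known gains sum to 0.39 + 0.105 + 0.0098 = 0.5048.
g_lr = 0.2453 − 0.5048 = -0.26.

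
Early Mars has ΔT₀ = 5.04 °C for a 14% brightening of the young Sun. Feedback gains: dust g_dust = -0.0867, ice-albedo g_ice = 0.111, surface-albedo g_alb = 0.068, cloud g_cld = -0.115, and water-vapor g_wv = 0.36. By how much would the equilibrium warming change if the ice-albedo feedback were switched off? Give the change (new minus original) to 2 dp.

-1.09 °C

Original: g = 0.3373, ΔT = 5.04/(1−0.3373) = 7.6053 °C.
Without ice-albedo: g' = 0.2263, ΔT' = 5.04/(1−0.2263) = 6.5142 °C.
Change = 6.5142 − 7.6053 = -1.09 °C.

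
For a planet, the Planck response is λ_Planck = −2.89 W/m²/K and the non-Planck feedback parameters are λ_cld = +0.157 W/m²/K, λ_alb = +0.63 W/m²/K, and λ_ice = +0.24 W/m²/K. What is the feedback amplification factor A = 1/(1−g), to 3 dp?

Convert to gains: g_cld = 0.157/2.89 = 0.05433; g_alb = 0.63/2.89 = 0.218; g_ice = 0.24/2.89 = 0.08304.
Total gain g = 0.35537.
A = 1/(1 − 0.35537) = 1.551.

1.551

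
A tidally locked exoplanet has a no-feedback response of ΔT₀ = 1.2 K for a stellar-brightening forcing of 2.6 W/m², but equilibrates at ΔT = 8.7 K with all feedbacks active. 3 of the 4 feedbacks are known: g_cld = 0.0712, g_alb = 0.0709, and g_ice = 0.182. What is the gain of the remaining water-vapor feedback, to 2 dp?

Amplification A = ΔT/ΔT₀ = 8.7/1.2 = 7.25.
Total gain g = 1 − 1/A = 1 − 1/7.25 = 0.8621.
Known gains sum to 0.0712 + 0.0709 + 0.182 = 0.3241.
g_wv = 0.8621 − 0.3241 = 0.54.

0.54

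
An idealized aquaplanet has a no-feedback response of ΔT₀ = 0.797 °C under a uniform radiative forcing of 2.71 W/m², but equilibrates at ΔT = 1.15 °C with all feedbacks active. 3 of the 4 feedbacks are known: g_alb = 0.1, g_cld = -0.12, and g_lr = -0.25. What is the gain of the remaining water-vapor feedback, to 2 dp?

0.58

Amplification A = ΔT/ΔT₀ = 1.15/0.797 = 1.443.
Total gain g = 1 − 1/A = 1 − 1/1.443 = 0.307.
Known gains sum to 0.1 − 0.12 − 0.25 = -0.27.
g_wv = 0.307 + 0.27 = 0.58.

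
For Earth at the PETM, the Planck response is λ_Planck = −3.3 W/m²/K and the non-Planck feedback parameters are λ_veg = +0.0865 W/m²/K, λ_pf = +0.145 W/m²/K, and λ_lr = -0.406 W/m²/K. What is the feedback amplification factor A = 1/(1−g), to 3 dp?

Convert to gains: g_veg = 0.0865/3.3 = 0.02621; g_pf = 0.145/3.3 = 0.04394; g_lr = -0.406/3.3 = -0.123.
Total gain g = -0.05285.
A = 1/(1 + 0.05285) = 0.950.

0.950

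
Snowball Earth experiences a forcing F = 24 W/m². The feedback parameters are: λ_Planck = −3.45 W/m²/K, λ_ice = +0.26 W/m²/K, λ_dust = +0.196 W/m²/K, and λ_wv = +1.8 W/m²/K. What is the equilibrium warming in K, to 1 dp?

Net feedback parameter λ = (−3.45) + (+0.26) + (+0.196) + (+1.8) = -1.194 W/m²/K.
ΔT = −F/λ = −24/(-1.194) = 20.1 K.

20.1 K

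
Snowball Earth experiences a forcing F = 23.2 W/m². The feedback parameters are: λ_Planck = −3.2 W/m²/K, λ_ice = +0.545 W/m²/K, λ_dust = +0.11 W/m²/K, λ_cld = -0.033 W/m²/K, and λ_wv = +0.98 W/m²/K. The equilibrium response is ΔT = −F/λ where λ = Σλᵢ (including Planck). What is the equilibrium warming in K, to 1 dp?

Net feedback parameter λ = (−3.2) + (+0.545) + (+0.11) + (-0.033) + (+0.98) = -1.598 W/m²/K.
ΔT = −F/λ = −23.2/(-1.598) = 14.5 K.

14.5 K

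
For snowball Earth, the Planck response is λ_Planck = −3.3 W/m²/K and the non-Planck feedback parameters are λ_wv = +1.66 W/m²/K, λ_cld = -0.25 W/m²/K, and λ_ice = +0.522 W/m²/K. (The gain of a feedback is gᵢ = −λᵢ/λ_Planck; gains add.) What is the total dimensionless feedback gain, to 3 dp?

Convert to gains: g_wv = 1.66/3.3 = 0.503; g_cld = -0.25/3.3 = -0.07576; g_ice = 0.522/3.3 = 0.1582.
Total gain g = 0.58544.

0.585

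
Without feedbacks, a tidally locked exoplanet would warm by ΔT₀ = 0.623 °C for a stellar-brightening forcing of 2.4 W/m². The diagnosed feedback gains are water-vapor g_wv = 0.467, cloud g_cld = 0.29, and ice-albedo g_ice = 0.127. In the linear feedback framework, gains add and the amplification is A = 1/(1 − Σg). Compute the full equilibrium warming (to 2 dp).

5.37 °C

Total gain g = 0.467 + 0.29 + 0.127 = 0.884.
Amplification A = 1/(1 − 0.884) = 8.621.
ΔT = 0.623 × 8.621 = 5.37 °C.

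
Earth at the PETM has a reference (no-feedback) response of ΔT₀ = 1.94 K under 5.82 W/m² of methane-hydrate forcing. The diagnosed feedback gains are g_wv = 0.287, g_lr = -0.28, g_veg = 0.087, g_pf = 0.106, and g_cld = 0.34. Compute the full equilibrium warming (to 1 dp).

Total gain g = 0.287 − 0.28 + 0.087 + 0.106 + 0.34 = 0.54.
Amplification A = 1/(1 − 0.54) = 2.174.
ΔT = 1.94 × 2.174 = 4.2 K.

4.2 K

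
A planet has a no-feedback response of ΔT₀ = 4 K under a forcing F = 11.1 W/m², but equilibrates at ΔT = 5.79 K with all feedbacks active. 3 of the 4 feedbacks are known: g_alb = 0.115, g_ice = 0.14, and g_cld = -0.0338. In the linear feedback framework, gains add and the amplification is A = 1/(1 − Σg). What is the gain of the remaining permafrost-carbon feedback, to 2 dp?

0.09

Amplification A = ΔT/ΔT₀ = 5.79/4 = 1.448.
Total gain g = 1 − 1/A = 1 − 1/1.448 = 0.3094.
Known gains sum to 0.115 + 0.14 − 0.0338 = 0.2212.
g_pf = 0.3094 − 0.2212 = 0.09.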